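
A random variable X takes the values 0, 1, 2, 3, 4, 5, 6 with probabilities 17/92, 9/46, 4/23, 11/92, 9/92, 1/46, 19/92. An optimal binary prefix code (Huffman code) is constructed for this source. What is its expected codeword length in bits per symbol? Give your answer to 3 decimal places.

2.717 bits/symbol

Repeatedly combine the two least-probable nodes; the expected code length is the sum of the merged weights.
merge 1/46 + 9/92 → 11/92
merge 11/92 + 11/92 → 11/46
merge 4/23 + 17/92 → 33/92
merge 9/46 + 19/92 → 37/92
merge 11/46 + 33/92 → 55/92
merge 37/92 + 55/92 → 1
L = 11/92 + 11/46 + 33/92 + 37/92 + 55/92 + 1 = 125/46 ≈ 2.717 bits/symbol.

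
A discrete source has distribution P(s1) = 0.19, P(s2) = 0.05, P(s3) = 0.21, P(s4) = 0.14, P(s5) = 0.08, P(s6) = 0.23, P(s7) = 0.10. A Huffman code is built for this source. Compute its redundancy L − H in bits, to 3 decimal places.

0.037 bits

Entropy H = −Σ p log₂ p ≈ 2.6526 bits.
Huffman merges: 1/20+2/25→13/100; 1/10+13/100→23/100; 7/50+19/100→33/100; 21/100+23/100→11/25; 23/100+33/100→14/25; 11/25+14/25→1. L = 269/100 ≈ 2.6900.
L − H = 2.6900 − 2.6526 = 0.037 bits.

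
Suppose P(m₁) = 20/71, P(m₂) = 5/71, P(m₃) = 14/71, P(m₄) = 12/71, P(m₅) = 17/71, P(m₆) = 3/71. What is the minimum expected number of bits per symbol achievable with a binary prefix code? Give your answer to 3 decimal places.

Repeatedly combine the two least-probable nodes; the expected code length is the sum of the merged weights.
merge 3/71 + 5/71 → 8/71
merge 8/71 + 12/71 → 20/71
merge 14/71 + 17/71 → 31/71
merge 20/71 + 20/71 → 40/71
merge 31/71 + 40/71 → 1
L = 8/71 + 20/71 + 31/71 + 40/71 + 1 = 170/71 ≈ 2.394 bits/symbol.

2.394 bits/symbol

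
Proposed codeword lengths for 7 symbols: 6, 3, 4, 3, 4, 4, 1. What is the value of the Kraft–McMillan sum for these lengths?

With common denominator 2^6 = 64: Σ 2^(−ℓᵢ) = 1/64 + 8/64 + 4/64 + 8/64 + 4/64 + 4/64 + 32/64 = 61/64 = 0.953125.

0.953125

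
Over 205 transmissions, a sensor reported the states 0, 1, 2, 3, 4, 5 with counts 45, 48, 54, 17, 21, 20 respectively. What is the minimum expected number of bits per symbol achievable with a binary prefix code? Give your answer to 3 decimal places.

2.463 bits/symbol

Probabilities are the counts divided by 205.
Repeatedly combine the two least-probable nodes; the expected code length is the sum of the merged weights.
merge 17/205 + 4/41 → 37/205
merge 21/205 + 37/205 → 58/205
merge 9/41 + 48/205 → 93/205
merge 54/205 + 58/205 → 112/205
merge 93/205 + 112/205 → 1
L = 37/205 + 58/205 + 93/205 + 112/205 + 1 = 101/41 ≈ 2.463 bits/symbol.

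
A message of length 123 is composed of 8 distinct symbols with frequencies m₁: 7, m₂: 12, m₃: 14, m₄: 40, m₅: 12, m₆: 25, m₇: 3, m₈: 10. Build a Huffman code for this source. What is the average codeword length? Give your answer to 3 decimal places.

2.715 bits/symbol

Probabilities are the counts divided by 123.
Repeatedly combine the two least-probable nodes; the expected code length is the sum of the merged weights.
merge 1/41 + 7/123 → 10/123
merge 10/123 + 10/123 → 20/123
merge 4/41 + 4/41 → 8/41
merge 14/123 + 20/123 → 34/123
merge 8/41 + 25/123 → 49/123
merge 34/123 + 40/123 → 74/123
merge 49/123 + 74/123 → 1
L = 10/123 + 20/123 + 8/41 + 34/123 + 49/123 + 74/123 + 1 = 334/123 ≈ 2.715 bits/symbol.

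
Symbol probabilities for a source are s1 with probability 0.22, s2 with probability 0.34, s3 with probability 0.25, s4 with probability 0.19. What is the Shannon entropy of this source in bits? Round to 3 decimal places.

H = −Σ pᵢ log₂ pᵢ.
−0.22·log₂(0.22) = 0.4806
−0.34·log₂(0.34) = 0.5292
−0.25·log₂(0.25) = 0.5000
−0.19·log₂(0.19) = 0.4552
Sum ≈ 1.9650 → 1.965 bits.

1.965 bits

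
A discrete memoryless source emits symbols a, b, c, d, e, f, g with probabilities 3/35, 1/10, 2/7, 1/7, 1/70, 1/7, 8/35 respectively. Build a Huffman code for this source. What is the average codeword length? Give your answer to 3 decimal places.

Repeatedly combine the two least-probable nodes; the expected code length is the sum of the merged weights.
merge 1/70 + 3/35 → 1/10
merge 1/10 + 1/10 → 1/5
merge 1/7 + 1/7 → 2/7
merge 1/5 + 8/35 → 3/7
merge 2/7 + 2/7 → 4/7
merge 3/7 + 4/7 → 1
L = 1/10 + 1/5 + 2/7 + 3/7 + 4/7 + 1 = 181/70 ≈ 2.586 bits/symbol.

2.586 bits/symbol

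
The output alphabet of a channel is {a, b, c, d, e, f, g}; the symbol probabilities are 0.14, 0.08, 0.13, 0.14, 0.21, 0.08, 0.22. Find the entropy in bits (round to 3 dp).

H = −Σ pᵢ log₂ pᵢ.
−0.14·log₂(0.14) = 0.3971
−0.08·log₂(0.08) = 0.2915
−0.13·log₂(0.13) = 0.3826
−0.14·log₂(0.14) = 0.3971
−0.21·log₂(0.21) = 0.4728
−0.08·log₂(0.08) = 0.2915
−0.22·log₂(0.22) = 0.4806
Sum ≈ 2.7133 → 2.713 bits.

2.713 bits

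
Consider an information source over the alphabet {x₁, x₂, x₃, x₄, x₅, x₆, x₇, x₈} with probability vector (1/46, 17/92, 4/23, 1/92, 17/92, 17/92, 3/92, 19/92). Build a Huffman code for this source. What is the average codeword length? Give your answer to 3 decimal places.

2.707 bits/symbol

Repeatedly combine the two least-probable nodes; the expected code length is the sum of the merged weights.
merge 1/92 + 1/46 → 3/92
merge 3/92 + 3/92 → 3/46
merge 3/46 + 4/23 → 11/46
merge 17/92 + 17/92 → 17/46
merge 17/92 + 19/92 → 9/23
merge 11/46 + 17/46 → 14/23
merge 9/23 + 14/23 → 1
L = 3/92 + 3/46 + 11/46 + 17/46 + 9/23 + 14/23 + 1 = 249/92 ≈ 2.707 bits/symbol.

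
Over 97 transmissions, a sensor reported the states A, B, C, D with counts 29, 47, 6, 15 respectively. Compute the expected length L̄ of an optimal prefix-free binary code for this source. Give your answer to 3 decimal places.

Probabilities are the counts divided by 97.
Repeatedly combine the two least-probable nodes; the expected code length is the sum of the merged weights.
merge 6/97 + 15/97 → 21/97
merge 21/97 + 29/97 → 50/97
merge 47/97 + 50/97 → 1
L = 21/97 + 50/97 + 1 = 168/97 ≈ 1.732 bits/symbol.

1.732 bits/symbol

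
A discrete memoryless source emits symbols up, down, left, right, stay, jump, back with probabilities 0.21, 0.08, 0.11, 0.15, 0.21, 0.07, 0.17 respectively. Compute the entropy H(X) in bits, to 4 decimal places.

2.7011 bits

H = −Σ pᵢ log₂ pᵢ.
−0.21·log₂(0.21) = 0.4728
−0.08·log₂(0.08) = 0.2915
−0.11·log₂(0.11) = 0.3503
−0.15·log₂(0.15) = 0.4105
−0.21·log₂(0.21) = 0.4728
−0.07·log₂(0.07) = 0.2686
−0.17·log₂(0.17) = 0.4346
Sum ≈ 2.7011 → 2.7011 bits.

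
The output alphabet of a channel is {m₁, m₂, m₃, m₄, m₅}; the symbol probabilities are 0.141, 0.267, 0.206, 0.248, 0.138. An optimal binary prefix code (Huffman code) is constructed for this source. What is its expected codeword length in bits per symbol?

2.279 bits/symbol

Repeatedly combine the two least-probable nodes; the expected code length is the sum of the merged weights.
merge 69/500 + 141/1000 → 279/1000
merge 103/500 + 31/125 → 227/500
merge 267/1000 + 279/1000 → 273/500
merge 227/500 + 273/500 → 1
L = 279/1000 + 227/500 + 273/500 + 1 = 2279/1000 = 2.279 bits/symbol.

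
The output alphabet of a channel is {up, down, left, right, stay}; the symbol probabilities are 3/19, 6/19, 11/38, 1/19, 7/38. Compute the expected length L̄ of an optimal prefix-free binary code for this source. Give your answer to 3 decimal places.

2.211 bits/symbol

Repeatedly combine the two least-probable nodes; the expected code length is the sum of the merged weights.
merge 1/19 + 3/19 → 4/19
merge 7/38 + 4/19 → 15/38
merge 11/38 + 6/19 → 23/38
merge 15/38 + 23/38 → 1
L = 4/19 + 15/38 + 23/38 + 1 = 42/19 ≈ 2.211 bits/symbol.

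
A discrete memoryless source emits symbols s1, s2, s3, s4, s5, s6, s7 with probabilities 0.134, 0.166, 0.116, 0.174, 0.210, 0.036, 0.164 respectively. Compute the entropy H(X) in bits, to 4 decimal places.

2.6913 bits

H = −Σ pᵢ log₂ pᵢ.
−0.134·log₂(0.134) = 0.3886
−0.166·log₂(0.166) = 0.4301
−0.116·log₂(0.116) = 0.3605
−0.174·log₂(0.174) = 0.4390
−0.210·log₂(0.210) = 0.4728
−0.036·log₂(0.036) = 0.1727
−0.164·log₂(0.164) = 0.4278
Sum ≈ 2.6913 → 2.6913 bits.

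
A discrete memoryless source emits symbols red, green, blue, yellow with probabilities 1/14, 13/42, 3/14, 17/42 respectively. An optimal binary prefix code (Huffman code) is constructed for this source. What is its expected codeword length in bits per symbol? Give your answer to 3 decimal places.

Repeatedly combine the two least-probable nodes; the expected code length is the sum of the merged weights.
merge 1/14 + 3/14 → 2/7
merge 2/7 + 13/42 → 25/42
merge 17/42 + 25/42 → 1
L = 2/7 + 25/42 + 1 = 79/42 ≈ 1.881 bits/symbol.

1.881 bits/symbol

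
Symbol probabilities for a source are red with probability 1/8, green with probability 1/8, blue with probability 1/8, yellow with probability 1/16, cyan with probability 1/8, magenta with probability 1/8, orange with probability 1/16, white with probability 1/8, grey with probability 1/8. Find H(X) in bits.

3.125 bits

Each probability is a power of 1/2, so log₂(1/p) is an integer.
H = Σ p·log₂(1/p) = 1/8·3 + 1/8·3 + 1/8·3 + 1/16·4 + 1/8·3 + 1/8·3 + 1/16·4 + 1/8·3 + 1/8·3 = 3.125 bits.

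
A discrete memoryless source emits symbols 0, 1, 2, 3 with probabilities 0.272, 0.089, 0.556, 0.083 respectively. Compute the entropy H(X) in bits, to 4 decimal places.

1.5904 bits

H = −Σ pᵢ log₂ pᵢ.
−0.272·log₂(0.272) = 0.5109
−0.089·log₂(0.089) = 0.3106
−0.556·log₂(0.556) = 0.4708
−0.083·log₂(0.083) = 0.2980
Sum ≈ 1.5904 → 1.5904 bits.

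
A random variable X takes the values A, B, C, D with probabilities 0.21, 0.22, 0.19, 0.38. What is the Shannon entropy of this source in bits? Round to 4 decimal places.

1.9391 bits

H = −Σ pᵢ log₂ pᵢ.
−0.21·log₂(0.21) = 0.4728
−0.22·log₂(0.22) = 0.4806
−0.19·log₂(0.19) = 0.4552
−0.38·log₂(0.38) = 0.5305
Sum ≈ 1.9391 → 1.9391 bits.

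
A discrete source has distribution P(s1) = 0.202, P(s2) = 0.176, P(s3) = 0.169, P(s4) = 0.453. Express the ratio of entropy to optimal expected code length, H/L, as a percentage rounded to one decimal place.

Entropy H = −Σ p log₂ p ≈ 1.8582 bits.
Huffman merges: 169/1000+22/125→69/200; 101/500+69/200→547/1000; 453/1000+547/1000→1. L = 473/250 ≈ 1.8920.
Efficiency = H/L = 1.8582/1.8920 = 98.2%.

98.2%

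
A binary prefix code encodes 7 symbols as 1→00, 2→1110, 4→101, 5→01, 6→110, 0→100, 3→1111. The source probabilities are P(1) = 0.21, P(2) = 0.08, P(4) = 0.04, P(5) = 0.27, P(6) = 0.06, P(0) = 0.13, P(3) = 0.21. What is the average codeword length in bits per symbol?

L̄ = Σ pᵢ·ℓᵢ = 0.21·2 + 0.08·4 + 0.04·3 + 0.27·2 + 0.06·3 + 0.13·3 + 0.21·4 = 2.81 bits/symbol.

2.81 bits/symbol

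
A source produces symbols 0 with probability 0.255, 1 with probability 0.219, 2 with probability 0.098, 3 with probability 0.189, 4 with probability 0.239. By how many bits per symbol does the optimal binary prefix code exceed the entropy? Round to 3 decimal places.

0.028 bits

Entropy H = −Σ p log₂ p ≈ 2.2587 bits.
Huffman merges: 49/500+189/1000→287/1000; 219/1000+239/1000→229/500; 51/200+287/1000→271/500; 229/500+271/500→1. L = 2287/1000 ≈ 2.2870.
L − H = 2.2870 − 2.2587 = 0.028 bits.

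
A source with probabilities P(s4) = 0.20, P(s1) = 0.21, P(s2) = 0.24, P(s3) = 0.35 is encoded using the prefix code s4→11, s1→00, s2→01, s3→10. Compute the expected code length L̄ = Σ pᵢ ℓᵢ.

2 bits/symbol

L̄ = Σ pᵢ·ℓᵢ = 0.20·2 + 0.21·2 + 0.24·2 + 0.35·2 = 2 bits/symbol.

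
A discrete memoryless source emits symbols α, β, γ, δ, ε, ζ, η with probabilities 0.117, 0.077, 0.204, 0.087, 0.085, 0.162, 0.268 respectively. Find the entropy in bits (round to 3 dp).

H = −Σ pᵢ log₂ pᵢ.
−0.117·log₂(0.117) = 0.3622
−0.077·log₂(0.077) = 0.2848
−0.204·log₂(0.204) = 0.4678
−0.087·log₂(0.087) = 0.3065
−0.085·log₂(0.085) = 0.3023
−0.162·log₂(0.162) = 0.4254
−0.268·log₂(0.268) = 0.5091
Sum ≈ 2.6581 → 2.658 bits.

2.658 bits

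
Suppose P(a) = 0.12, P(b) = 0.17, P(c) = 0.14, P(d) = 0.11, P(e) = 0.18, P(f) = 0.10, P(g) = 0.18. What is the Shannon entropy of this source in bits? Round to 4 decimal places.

H = −Σ pᵢ log₂ pᵢ.
−0.12·log₂(0.12) = 0.3671
−0.17·log₂(0.17) = 0.4346
−0.14·log₂(0.14) = 0.3971
−0.11·log₂(0.11) = 0.3503
−0.18·log₂(0.18) = 0.4453
−0.10·log₂(0.10) = 0.3322
−0.18·log₂(0.18) = 0.4453
Sum ≈ 2.7719 → 2.7719 bits.

2.7719 bits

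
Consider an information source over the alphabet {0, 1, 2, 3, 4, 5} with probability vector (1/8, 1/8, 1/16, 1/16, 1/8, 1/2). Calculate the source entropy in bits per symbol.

2.125 bits

Each probability is a power of 1/2, so log₂(1/p) is an integer.
H = Σ p·log₂(1/p) = 1/8·3 + 1/8·3 + 1/16·4 + 1/16·4 + 1/8·3 + 1/2·1 = 2.125 bits.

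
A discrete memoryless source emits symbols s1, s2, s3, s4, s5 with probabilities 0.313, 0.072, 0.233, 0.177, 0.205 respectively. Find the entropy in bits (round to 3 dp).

2.198 bits

H = −Σ pᵢ log₂ pᵢ.
−0.313·log₂(0.313) = 0.5245
−0.072·log₂(0.072) = 0.2733
−0.233·log₂(0.233) = 0.4897
−0.177·log₂(0.177) = 0.4422
−0.205·log₂(0.205) = 0.4687
Sum ≈ 2.1984 → 2.198 bits.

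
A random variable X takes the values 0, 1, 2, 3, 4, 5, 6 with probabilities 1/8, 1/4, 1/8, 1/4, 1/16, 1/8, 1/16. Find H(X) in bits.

Each probability is a power of 1/2, so log₂(1/p) is an integer.
H = Σ p·log₂(1/p) = 1/8·3 + 1/4·2 + 1/8·3 + 1/4·2 + 1/16·4 + 1/8·3 + 1/16·4 = 2.625 bits.

2.625 bits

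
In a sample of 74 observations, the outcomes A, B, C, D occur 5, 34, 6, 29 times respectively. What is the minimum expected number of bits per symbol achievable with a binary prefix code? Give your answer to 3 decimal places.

Probabilities are the counts divided by 74.
Repeatedly combine the two least-probable nodes; the expected code length is the sum of the merged weights.
merge 5/74 + 3/37 → 11/74
merge 11/74 + 29/74 → 20/37
merge 17/37 + 20/37 → 1
L = 11/74 + 20/37 + 1 = 125/74 ≈ 1.689 bits/symbol.

1.689 bits/symbol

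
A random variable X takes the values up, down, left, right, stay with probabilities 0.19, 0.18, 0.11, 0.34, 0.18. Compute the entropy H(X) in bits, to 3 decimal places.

H = −Σ pᵢ log₂ pᵢ.
−0.19·log₂(0.19) = 0.4552
−0.18·log₂(0.18) = 0.4453
−0.11·log₂(0.11) = 0.3503
−0.34·log₂(0.34) = 0.5292
−0.18·log₂(0.18) = 0.4453
Sum ≈ 2.2253 → 2.225 bits.

2.225 bits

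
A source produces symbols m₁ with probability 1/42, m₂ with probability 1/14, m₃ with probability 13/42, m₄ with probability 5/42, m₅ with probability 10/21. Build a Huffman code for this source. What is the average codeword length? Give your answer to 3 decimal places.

1.833 bits/symbol

Repeatedly combine the two least-probable nodes; the expected code length is the sum of the merged weights.
merge 1/42 + 1/14 → 2/21
merge 2/21 + 5/42 → 3/14
merge 3/14 + 13/42 → 11/21
merge 10/21 + 11/21 → 1
L = 2/21 + 3/14 + 11/21 + 1 = 11/6 ≈ 1.833 bits/symbol.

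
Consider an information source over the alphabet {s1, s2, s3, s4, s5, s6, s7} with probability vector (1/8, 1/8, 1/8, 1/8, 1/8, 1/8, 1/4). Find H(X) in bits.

Each probability is a power of 1/2, so log₂(1/p) is an integer.
H = Σ p·log₂(1/p) = 1/8·3 + 1/8·3 + 1/8·3 + 1/8·3 + 1/8·3 + 1/8·3 + 1/4·2 = 2.75 bits.

2.75 bits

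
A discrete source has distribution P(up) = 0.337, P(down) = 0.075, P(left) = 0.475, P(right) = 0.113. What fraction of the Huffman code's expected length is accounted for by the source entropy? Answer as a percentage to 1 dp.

97.8%

Entropy H = −Σ p log₂ p ≈ 1.6747 bits.
Huffman merges: 3/40+113/1000→47/250; 47/250+337/1000→21/40; 19/40+21/40→1. L = 1713/1000 ≈ 1.7130.
Efficiency = H/L = 1.6747/1.7130 = 97.8%.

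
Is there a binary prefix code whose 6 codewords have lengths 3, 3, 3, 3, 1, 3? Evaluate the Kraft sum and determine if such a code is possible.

With common denominator 2^3 = 8: Σ 2^(−ℓᵢ) = 1/8 + 1/8 + 1/8 + 1/8 + 4/8 + 1/8 = 9/8 = 1.125.
Kraft's inequality requires Σ ≤ 1; here Σ = 1.125 > 1, so no such prefix code exists.

1.125; no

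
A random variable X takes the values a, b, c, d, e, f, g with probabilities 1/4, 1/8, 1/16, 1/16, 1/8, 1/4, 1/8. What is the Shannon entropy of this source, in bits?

2.625 bits

Each probability is a power of 1/2, so log₂(1/p) is an integer.
H = Σ p·log₂(1/p) = 1/4·2 + 1/8·3 + 1/16·4 + 1/16·4 + 1/8·3 + 1/4·2 + 1/8·3 = 2.625 bits.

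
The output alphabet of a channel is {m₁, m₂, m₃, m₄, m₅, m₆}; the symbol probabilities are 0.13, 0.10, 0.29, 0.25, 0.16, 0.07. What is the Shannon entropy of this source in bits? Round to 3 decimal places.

H = −Σ pᵢ log₂ pᵢ.
−0.13·log₂(0.13) = 0.3826
−0.10·log₂(0.10) = 0.3322
−0.29·log₂(0.29) = 0.5179
−0.25·log₂(0.25) = 0.5000
−0.16·log₂(0.16) = 0.4230
−0.07·log₂(0.07) = 0.2686
Sum ≈ 2.4243 → 2.424 bits.

2.424 bits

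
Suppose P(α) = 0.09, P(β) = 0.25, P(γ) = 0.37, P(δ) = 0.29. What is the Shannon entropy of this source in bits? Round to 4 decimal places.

H = −Σ pᵢ log₂ pᵢ.
−0.09·log₂(0.09) = 0.3127
−0.25·log₂(0.25) = 0.5000
−0.37·log₂(0.37) = 0.5307
−0.29·log₂(0.29) = 0.5179
Sum ≈ 1.8613 → 1.8613 bits.

1.8613 bits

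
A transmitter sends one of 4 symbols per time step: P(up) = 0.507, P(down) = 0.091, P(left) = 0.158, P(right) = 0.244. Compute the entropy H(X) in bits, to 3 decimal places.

1.729 bits

H = −Σ pᵢ log₂ pᵢ.
−0.507·log₂(0.507) = 0.4968
−0.091·log₂(0.091) = 0.3147
−0.158·log₂(0.158) = 0.4206
−0.244·log₂(0.244) = 0.4966
Sum ≈ 1.7287 → 1.729 bits.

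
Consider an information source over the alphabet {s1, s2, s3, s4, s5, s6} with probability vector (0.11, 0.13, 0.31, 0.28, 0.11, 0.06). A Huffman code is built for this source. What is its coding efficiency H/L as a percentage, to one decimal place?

Entropy H = −Σ p log₂ p ≈ 2.3648 bits.
Huffman merges: 3/50+11/100→17/100; 11/100+13/100→6/25; 17/100+6/25→41/100; 7/25+31/100→59/100; 41/100+59/100→1. L = 241/100 ≈ 2.4100.
Efficiency = H/L = 2.3648/2.4100 = 98.1%.

98.1%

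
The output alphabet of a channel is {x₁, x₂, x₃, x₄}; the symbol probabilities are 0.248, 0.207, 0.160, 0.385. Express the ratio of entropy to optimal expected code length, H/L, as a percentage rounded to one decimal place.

Entropy H = −Σ p log₂ p ≈ 1.9224 bits.
Huffman merges: 4/25+207/1000→367/1000; 31/125+367/1000→123/200; 77/200+123/200→1. L = 991/500 ≈ 1.9820.
Efficiency = H/L = 1.9224/1.9820 = 97.0%.

97.0%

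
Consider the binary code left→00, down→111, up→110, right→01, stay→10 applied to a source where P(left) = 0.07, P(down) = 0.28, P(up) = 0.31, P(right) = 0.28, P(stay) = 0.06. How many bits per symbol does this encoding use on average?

2.59 bits/symbol

L̄ = Σ pᵢ·ℓᵢ = 0.07·2 + 0.28·3 + 0.31·3 + 0.28·2 + 0.06·2 = 2.59 bits/symbol.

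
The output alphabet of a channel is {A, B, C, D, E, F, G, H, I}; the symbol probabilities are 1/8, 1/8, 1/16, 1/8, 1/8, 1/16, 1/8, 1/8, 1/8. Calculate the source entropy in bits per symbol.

Each probability is a power of 1/2, so log₂(1/p) is an integer.
H = Σ p·log₂(1/p) = 1/8·3 + 1/8·3 + 1/16·4 + 1/8·3 + 1/8·3 + 1/16·4 + 1/8·3 + 1/8·3 + 1/8·3 = 3.125 bits.

3.125 bits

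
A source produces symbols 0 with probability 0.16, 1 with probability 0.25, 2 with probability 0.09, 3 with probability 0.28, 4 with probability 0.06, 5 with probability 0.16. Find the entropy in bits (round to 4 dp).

H = −Σ pᵢ log₂ pᵢ.
−0.16·log₂(0.16) = 0.4230
−0.25·log₂(0.25) = 0.5000
−0.09·log₂(0.09) = 0.3127
−0.28·log₂(0.28) = 0.5142
−0.06·log₂(0.06) = 0.2435
−0.16·log₂(0.16) = 0.4230
Sum ≈ 2.4164 → 2.4164 bits.

2.4164 bits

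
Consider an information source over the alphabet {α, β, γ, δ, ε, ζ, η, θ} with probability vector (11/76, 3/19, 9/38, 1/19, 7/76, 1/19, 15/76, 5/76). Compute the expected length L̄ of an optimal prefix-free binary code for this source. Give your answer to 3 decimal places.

Repeatedly combine the two least-probable nodes; the expected code length is the sum of the merged weights.
merge 1/19 + 1/19 → 2/19
merge 5/76 + 7/76 → 3/19
merge 2/19 + 11/76 → 1/4
merge 3/19 + 3/19 → 6/19
merge 15/76 + 9/38 → 33/76
merge 1/4 + 6/19 → 43/76
merge 33/76 + 43/76 → 1
L = 2/19 + 3/19 + 1/4 + 6/19 + 33/76 + 43/76 + 1 = 215/76 ≈ 2.829 bits/symbol.

2.829 bits/symbol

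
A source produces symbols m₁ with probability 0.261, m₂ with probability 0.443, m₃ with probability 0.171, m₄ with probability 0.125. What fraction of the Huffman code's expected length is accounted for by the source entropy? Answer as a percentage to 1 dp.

Entropy H = −Σ p log₂ p ≈ 1.8368 bits.
Huffman merges: 1/8+171/1000→37/125; 261/1000+37/125→557/1000; 443/1000+557/1000→1. L = 1853/1000 ≈ 1.8530.
Efficiency = H/L = 1.8368/1.8530 = 99.1%.

99.1%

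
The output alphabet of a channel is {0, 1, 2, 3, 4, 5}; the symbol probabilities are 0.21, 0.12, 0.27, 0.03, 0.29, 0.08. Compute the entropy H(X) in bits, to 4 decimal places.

2.3111 bits

H = −Σ pᵢ log₂ pᵢ.
−0.21·log₂(0.21) = 0.4728
−0.12·log₂(0.12) = 0.3671
−0.27·log₂(0.27) = 0.5100
−0.03·log₂(0.03) = 0.1518
−0.29·log₂(0.29) = 0.5179
−0.08·log₂(0.08) = 0.2915
Sum ≈ 2.3111 → 2.3111 bits.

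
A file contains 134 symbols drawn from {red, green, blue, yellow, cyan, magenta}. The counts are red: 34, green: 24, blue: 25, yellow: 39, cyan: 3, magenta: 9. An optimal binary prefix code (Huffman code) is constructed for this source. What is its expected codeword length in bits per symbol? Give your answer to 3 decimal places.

2.358 bits/symbol

Probabilities are the counts divided by 134.
Repeatedly combine the two least-probable nodes; the expected code length is the sum of the merged weights.
merge 3/134 + 9/134 → 6/67
merge 6/67 + 12/67 → 18/67
merge 25/134 + 17/67 → 59/134
merge 18/67 + 39/134 → 75/134
merge 59/134 + 75/134 → 1
L = 6/67 + 18/67 + 59/134 + 75/134 + 1 = 158/67 ≈ 2.358 bits/symbol.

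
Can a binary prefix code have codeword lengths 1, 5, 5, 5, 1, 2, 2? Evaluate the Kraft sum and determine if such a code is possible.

1.59375; no

With common denominator 2^5 = 32: Σ 2^(−ℓᵢ) = 16/32 + 1/32 + 1/32 + 1/32 + 16/32 + 8/32 + 8/32 = 51/32 = 1.59375.
Kraft's inequality requires Σ ≤ 1; here Σ = 1.59375 > 1, so no such prefix code exists.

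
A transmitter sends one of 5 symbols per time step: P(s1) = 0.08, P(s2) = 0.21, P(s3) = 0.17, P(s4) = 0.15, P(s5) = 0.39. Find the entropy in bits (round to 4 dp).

2.1393 bits

H = −Σ pᵢ log₂ pᵢ.
−0.08·log₂(0.08) = 0.2915
−0.21·log₂(0.21) = 0.4728
−0.17·log₂(0.17) = 0.4346
−0.15·log₂(0.15) = 0.4105
−0.39·log₂(0.39) = 0.5298
Sum ≈ 2.1393 → 2.1393 bits.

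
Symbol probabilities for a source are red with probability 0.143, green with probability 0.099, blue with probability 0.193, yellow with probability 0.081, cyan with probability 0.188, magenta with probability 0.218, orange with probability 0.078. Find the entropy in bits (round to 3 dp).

2.703 bits

H = −Σ pᵢ log₂ pᵢ.
−0.143·log₂(0.143) = 0.4012
−0.099·log₂(0.099) = 0.3303
−0.193·log₂(0.193) = 0.4581
−0.081·log₂(0.081) = 0.2937
−0.188·log₂(0.188) = 0.4533
−0.218·log₂(0.218) = 0.4791
−0.078·log₂(0.078) = 0.2871
Sum ≈ 2.7028 → 2.703 bits.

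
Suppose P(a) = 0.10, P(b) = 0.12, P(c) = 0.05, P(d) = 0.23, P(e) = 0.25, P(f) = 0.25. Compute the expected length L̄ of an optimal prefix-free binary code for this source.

Repeatedly combine the two least-probable nodes; the expected code length is the sum of the merged weights.
merge 1/20 + 1/10 → 3/20
merge 3/25 + 3/20 → 27/100
merge 23/100 + 1/4 → 12/25
merge 1/4 + 27/100 → 13/25
merge 12/25 + 13/25 → 1
L = 3/20 + 27/100 + 12/25 + 13/25 + 1 = 121/50 = 2.42 bits/symbol.

2.42 bits/symbol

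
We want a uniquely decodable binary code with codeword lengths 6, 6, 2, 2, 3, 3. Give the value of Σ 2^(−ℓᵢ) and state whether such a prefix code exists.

With common denominator 2^6 = 64: Σ 2^(−ℓᵢ) = 1/64 + 1/64 + 16/64 + 16/64 + 8/64 + 8/64 = 50/64 = 0.78125.
Kraft's inequality requires Σ ≤ 1; here Σ = 0.78125 ≤ 1, so such a prefix code exists.

0.78125; yes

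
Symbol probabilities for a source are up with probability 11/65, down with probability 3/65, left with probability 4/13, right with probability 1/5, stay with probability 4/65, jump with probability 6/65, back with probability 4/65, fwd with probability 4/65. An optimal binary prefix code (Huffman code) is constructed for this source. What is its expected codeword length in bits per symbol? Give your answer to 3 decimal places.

Repeatedly combine the two least-probable nodes; the expected code length is the sum of the merged weights.
merge 3/65 + 4/65 → 7/65
merge 4/65 + 4/65 → 8/65
merge 6/65 + 7/65 → 1/5
merge 8/65 + 11/65 → 19/65
merge 1/5 + 1/5 → 2/5
merge 19/65 + 4/13 → 3/5
merge 2/5 + 3/5 → 1
L = 7/65 + 8/65 + 1/5 + 19/65 + 2/5 + 3/5 + 1 = 177/65 ≈ 2.723 bits/symbol.

2.723 bits/symbol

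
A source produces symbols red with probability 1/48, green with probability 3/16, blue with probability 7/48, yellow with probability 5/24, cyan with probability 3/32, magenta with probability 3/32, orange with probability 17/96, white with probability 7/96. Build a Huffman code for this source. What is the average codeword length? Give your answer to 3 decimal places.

2.885 bits/symbol

Repeatedly combine the two least-probable nodes; the expected code length is the sum of the merged weights.
merge 1/48 + 7/96 → 3/32
merge 3/32 + 3/32 → 3/16
merge 3/32 + 7/48 → 23/96
merge 17/96 + 3/16 → 35/96
merge 3/16 + 5/24 → 19/48
merge 23/96 + 35/96 → 29/48
merge 19/48 + 29/48 → 1
L = 3/32 + 3/16 + 23/96 + 35/96 + 19/48 + 29/48 + 1 = 277/96 ≈ 2.885 bits/symbol.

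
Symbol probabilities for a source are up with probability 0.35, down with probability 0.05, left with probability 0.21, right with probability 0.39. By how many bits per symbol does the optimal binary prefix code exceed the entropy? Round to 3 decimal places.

Entropy H = −Σ p log₂ p ≈ 1.7488 bits.
Huffman merges: 1/20+21/100→13/50; 13/50+7/20→61/100; 39/100+61/100→1. L = 187/100 ≈ 1.8700.
L − H = 1.8700 − 1.7488 = 0.121 bits.

0.121 bits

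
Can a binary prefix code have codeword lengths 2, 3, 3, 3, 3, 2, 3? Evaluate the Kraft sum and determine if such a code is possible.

With common denominator 2^3 = 8: Σ 2^(−ℓᵢ) = 2/8 + 1/8 + 1/8 + 1/8 + 1/8 + 2/8 + 1/8 = 9/8 = 1.125.
Kraft's inequality requires Σ ≤ 1; here Σ = 1.125 > 1, so no such prefix code exists.

1.125; no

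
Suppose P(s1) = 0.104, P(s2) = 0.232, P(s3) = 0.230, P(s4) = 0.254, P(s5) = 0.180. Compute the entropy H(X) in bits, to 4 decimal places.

2.2638 bits

H = −Σ pᵢ log₂ pᵢ.
−0.104·log₂(0.104) = 0.3396
−0.232·log₂(0.232) = 0.4890
−0.230·log₂(0.230) = 0.4877
−0.254·log₂(0.254) = 0.5022
−0.180·log₂(0.180) = 0.4453
Sum ≈ 2.2638 → 2.2638 bits.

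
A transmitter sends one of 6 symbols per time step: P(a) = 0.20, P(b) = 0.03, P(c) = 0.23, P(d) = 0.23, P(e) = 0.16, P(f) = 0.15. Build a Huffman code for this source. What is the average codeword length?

2.52 bits/symbol

Repeatedly combine the two least-probable nodes; the expected code length is the sum of the merged weights.
merge 3/100 + 3/20 → 9/50
merge 4/25 + 9/50 → 17/50
merge 1/5 + 23/100 → 43/100
merge 23/100 + 17/50 → 57/100
merge 43/100 + 57/100 → 1
L = 9/50 + 17/50 + 43/100 + 57/100 + 1 = 63/25 = 2.52 bits/symbol.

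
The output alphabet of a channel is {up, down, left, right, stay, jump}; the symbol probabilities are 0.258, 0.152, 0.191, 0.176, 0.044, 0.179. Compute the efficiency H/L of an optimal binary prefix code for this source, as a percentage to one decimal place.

96.3%

Entropy H = −Σ p log₂ p ≈ 2.4572 bits.
Huffman merges: 11/250+19/125→49/250; 22/125+179/1000→71/200; 191/1000+49/250→387/1000; 129/500+71/200→613/1000; 387/1000+613/1000→1. L = 2551/1000 ≈ 2.5510.
Efficiency = H/L = 2.4572/2.5510 = 96.3%.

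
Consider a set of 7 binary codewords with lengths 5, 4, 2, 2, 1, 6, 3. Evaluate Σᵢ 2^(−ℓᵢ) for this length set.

With common denominator 2^6 = 64: Σ 2^(−ℓᵢ) = 2/64 + 4/64 + 16/64 + 16/64 + 32/64 + 1/64 + 8/64 = 79/64 = 1.234375.

1.234375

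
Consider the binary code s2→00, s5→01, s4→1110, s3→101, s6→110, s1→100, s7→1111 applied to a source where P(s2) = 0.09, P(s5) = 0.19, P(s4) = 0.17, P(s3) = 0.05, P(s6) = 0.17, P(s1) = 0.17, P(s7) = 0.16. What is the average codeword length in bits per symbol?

L̄ = Σ pᵢ·ℓᵢ = 0.09·2 + 0.19·2 + 0.17·4 + 0.05·3 + 0.17·3 + 0.17·3 + 0.16·4 = 3.05 bits/symbol.

3.05 bits/symbol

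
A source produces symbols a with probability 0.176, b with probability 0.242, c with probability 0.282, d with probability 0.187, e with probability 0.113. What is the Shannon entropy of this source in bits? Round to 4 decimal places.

2.2593 bits

H = −Σ pᵢ log₂ pᵢ.
−0.176·log₂(0.176) = 0.4411
−0.242·log₂(0.242) = 0.4954
−0.282·log₂(0.282) = 0.5150
−0.187·log₂(0.187) = 0.4523
−0.113·log₂(0.113) = 0.3555
Sum ≈ 2.2593 → 2.2593 bits.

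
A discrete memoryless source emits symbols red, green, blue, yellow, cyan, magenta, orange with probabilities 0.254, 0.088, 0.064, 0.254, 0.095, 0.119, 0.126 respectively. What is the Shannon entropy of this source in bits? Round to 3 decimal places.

2.631 bits

H = −Σ pᵢ log₂ pᵢ.
−0.254·log₂(0.254) = 0.5022
−0.088·log₂(0.088) = 0.3086
−0.064·log₂(0.064) = 0.2538
−0.254·log₂(0.254) = 0.5022
−0.095·log₂(0.095) = 0.3226
−0.119·log₂(0.119) = 0.3654
−0.126·log₂(0.126) = 0.3766
Sum ≈ 2.6313 → 2.631 bits.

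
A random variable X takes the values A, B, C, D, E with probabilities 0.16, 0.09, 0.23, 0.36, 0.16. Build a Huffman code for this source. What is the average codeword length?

2.25 bits/symbol

Repeatedly combine the two least-probable nodes; the expected code length is the sum of the merged weights.
merge 9/100 + 4/25 → 1/4
merge 4/25 + 23/100 → 39/100
merge 1/4 + 9/25 → 61/100
merge 39/100 + 61/100 → 1
L = 1/4 + 39/100 + 61/100 + 1 = 9/4 = 2.25 bits/symbol.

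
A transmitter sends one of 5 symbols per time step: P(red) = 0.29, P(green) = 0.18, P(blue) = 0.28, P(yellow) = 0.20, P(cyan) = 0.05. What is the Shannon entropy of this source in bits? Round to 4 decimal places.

H = −Σ pᵢ log₂ pᵢ.
−0.29·log₂(0.29) = 0.5179
−0.18·log₂(0.18) = 0.4453
−0.28·log₂(0.28) = 0.5142
−0.20·log₂(0.20) = 0.4644
−0.05·log₂(0.05) = 0.2161
Sum ≈ 2.1579 → 2.1579 bits.

2.1579 bits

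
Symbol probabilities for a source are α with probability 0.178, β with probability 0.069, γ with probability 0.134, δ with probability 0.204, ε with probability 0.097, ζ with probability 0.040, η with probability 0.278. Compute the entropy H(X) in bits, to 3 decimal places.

2.591 bits

H = −Σ pᵢ log₂ pᵢ.
−0.178·log₂(0.178) = 0.4432
−0.069·log₂(0.069) = 0.2662
−0.134·log₂(0.134) = 0.3886
−0.204·log₂(0.204) = 0.4678
−0.097·log₂(0.097) = 0.3265
−0.040·log₂(0.040) = 0.1858
−0.278·log₂(0.278) = 0.5134
Sum ≈ 2.5915 → 2.591 bits.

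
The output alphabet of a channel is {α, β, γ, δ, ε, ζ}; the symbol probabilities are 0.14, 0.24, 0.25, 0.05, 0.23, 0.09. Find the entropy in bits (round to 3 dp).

2.408 bits

H = −Σ pᵢ log₂ pᵢ.
−0.14·log₂(0.14) = 0.3971
−0.24·log₂(0.24) = 0.4941
−0.25·log₂(0.25) = 0.5000
−0.05·log₂(0.05) = 0.2161
−0.23·log₂(0.23) = 0.4877
−0.09·log₂(0.09) = 0.3127
Sum ≈ 2.4077 → 2.408 bits.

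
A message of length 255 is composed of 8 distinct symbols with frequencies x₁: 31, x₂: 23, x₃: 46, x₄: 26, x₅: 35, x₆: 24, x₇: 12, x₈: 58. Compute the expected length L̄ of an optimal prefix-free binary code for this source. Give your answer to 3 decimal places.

2.910 bits/symbol

Probabilities are the counts divided by 255.
Repeatedly combine the two least-probable nodes; the expected code length is the sum of the merged weights.
merge 4/85 + 23/255 → 7/51
merge 8/85 + 26/255 → 10/51
merge 31/255 + 7/51 → 22/85
merge 7/51 + 46/255 → 27/85
merge 10/51 + 58/255 → 36/85
merge 22/85 + 27/85 → 49/85
merge 36/85 + 49/85 → 1
L = 7/51 + 10/51 + 22/85 + 27/85 + 36/85 + 49/85 + 1 = 742/255 ≈ 2.910 bits/symbol.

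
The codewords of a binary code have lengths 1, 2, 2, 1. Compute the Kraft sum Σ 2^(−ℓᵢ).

With common denominator 2^2 = 4: Σ 2^(−ℓᵢ) = 2/4 + 1/4 + 1/4 + 2/4 = 6/4 = 1.5.

1.5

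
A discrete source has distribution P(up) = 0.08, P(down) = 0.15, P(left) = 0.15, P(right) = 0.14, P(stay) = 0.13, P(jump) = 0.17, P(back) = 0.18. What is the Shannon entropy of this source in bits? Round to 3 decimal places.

H = −Σ pᵢ log₂ pᵢ.
−0.08·log₂(0.08) = 0.2915
−0.15·log₂(0.15) = 0.4105
−0.15·log₂(0.15) = 0.4105
−0.14·log₂(0.14) = 0.3971
−0.13·log₂(0.13) = 0.3826
−0.17·log₂(0.17) = 0.4346
−0.18·log₂(0.18) = 0.4453
Sum ≈ 2.7722 → 2.772 bits.

2.772 bits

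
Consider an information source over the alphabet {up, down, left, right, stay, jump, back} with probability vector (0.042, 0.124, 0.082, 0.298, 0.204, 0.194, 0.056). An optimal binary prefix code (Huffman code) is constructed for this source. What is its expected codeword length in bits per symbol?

2.582 bits/symbol

Repeatedly combine the two least-probable nodes; the expected code length is the sum of the merged weights.
merge 21/500 + 7/125 → 49/500
merge 41/500 + 49/500 → 9/50
merge 31/250 + 9/50 → 38/125
merge 97/500 + 51/250 → 199/500
merge 149/500 + 38/125 → 301/500
merge 199/500 + 301/500 → 1
L = 49/500 + 9/50 + 38/125 + 199/500 + 301/500 + 1 = 1291/500 = 2.582 bits/symbol.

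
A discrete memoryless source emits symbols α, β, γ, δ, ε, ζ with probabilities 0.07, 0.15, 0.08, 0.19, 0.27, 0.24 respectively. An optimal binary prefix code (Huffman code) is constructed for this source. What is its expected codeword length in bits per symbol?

2.45 bits/symbol

Repeatedly combine the two least-probable nodes; the expected code length is the sum of the merged weights.
merge 7/100 + 2/25 → 3/20
merge 3/20 + 3/20 → 3/10
merge 19/100 + 6/25 → 43/100
merge 27/100 + 3/10 → 57/100
merge 43/100 + 57/100 → 1
L = 3/20 + 3/10 + 43/100 + 57/100 + 1 = 49/20 = 2.45 bits/symbol.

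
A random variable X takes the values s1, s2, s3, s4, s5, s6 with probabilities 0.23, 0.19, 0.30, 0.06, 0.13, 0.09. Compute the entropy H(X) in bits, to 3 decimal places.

H = −Σ pᵢ log₂ pᵢ.
−0.23·log₂(0.23) = 0.4877
−0.19·log₂(0.19) = 0.4552
−0.30·log₂(0.30) = 0.5211
−0.06·log₂(0.06) = 0.2435
−0.13·log₂(0.13) = 0.3826
−0.09·log₂(0.09) = 0.3127
Sum ≈ 2.4028 → 2.403 bits.

2.403 bits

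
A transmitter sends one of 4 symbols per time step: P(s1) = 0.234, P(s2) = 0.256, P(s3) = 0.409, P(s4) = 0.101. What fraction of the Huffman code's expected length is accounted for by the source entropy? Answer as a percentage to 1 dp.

Entropy H = −Σ p log₂ p ≈ 1.8552 bits.
Huffman merges: 101/1000+117/500→67/200; 32/125+67/200→591/1000; 409/1000+591/1000→1. L = 963/500 ≈ 1.9260.
Efficiency = H/L = 1.8552/1.9260 = 96.3%.

96.3%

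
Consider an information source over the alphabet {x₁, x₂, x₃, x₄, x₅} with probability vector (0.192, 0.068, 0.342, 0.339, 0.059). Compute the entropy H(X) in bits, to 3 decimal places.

H = −Σ pᵢ log₂ pᵢ.
−0.192·log₂(0.192) = 0.4571
−0.068·log₂(0.068) = 0.2637
−0.342·log₂(0.342) = 0.5294
−0.339·log₂(0.339) = 0.5291
−0.059·log₂(0.059) = 0.2409
Sum ≈ 2.0202 → 2.020 bits.

2.020 bits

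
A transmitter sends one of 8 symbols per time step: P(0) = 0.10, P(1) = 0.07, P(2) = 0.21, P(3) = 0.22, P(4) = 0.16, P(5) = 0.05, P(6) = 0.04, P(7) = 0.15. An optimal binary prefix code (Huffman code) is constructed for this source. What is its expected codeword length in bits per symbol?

Repeatedly combine the two least-probable nodes; the expected code length is the sum of the merged weights.
merge 1/25 + 1/20 → 9/100
merge 7/100 + 9/100 → 4/25
merge 1/10 + 3/20 → 1/4
merge 4/25 + 4/25 → 8/25
merge 21/100 + 11/50 → 43/100
merge 1/4 + 8/25 → 57/100
merge 43/100 + 57/100 → 1
L = 9/100 + 4/25 + 1/4 + 8/25 + 43/100 + 57/100 + 1 = 141/50 = 2.82 bits/symbol.

2.82 bits/symbol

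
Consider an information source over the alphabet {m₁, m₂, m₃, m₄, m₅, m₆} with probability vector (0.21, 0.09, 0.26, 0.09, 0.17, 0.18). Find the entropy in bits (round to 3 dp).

H = −Σ pᵢ log₂ pᵢ.
−0.21·log₂(0.21) = 0.4728
−0.09·log₂(0.09) = 0.3127
−0.26·log₂(0.26) = 0.5053
−0.09·log₂(0.09) = 0.3127
−0.17·log₂(0.17) = 0.4346
−0.18·log₂(0.18) = 0.4453
Sum ≈ 2.4833 → 2.483 bits.

2.483 bits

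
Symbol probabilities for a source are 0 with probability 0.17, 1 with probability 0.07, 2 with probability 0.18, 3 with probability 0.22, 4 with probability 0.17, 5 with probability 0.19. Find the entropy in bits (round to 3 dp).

2.519 bits

H = −Σ pᵢ log₂ pᵢ.
−0.17·log₂(0.17) = 0.4346
−0.07·log₂(0.07) = 0.2686
−0.18·log₂(0.18) = 0.4453
−0.22·log₂(0.22) = 0.4806
−0.17·log₂(0.17) = 0.4346
−0.19·log₂(0.19) = 0.4552
Sum ≈ 2.5188 → 2.519 bits.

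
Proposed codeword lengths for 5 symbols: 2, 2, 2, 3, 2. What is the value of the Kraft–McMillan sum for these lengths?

With common denominator 2^3 = 8: Σ 2^(−ℓᵢ) = 2/8 + 2/8 + 2/8 + 1/8 + 2/8 = 9/8 = 1.125.

1.125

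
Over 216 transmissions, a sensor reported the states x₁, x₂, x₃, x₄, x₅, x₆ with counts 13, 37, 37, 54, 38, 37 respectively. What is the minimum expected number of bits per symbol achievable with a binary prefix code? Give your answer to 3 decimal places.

Probabilities are the counts divided by 216.
Repeatedly combine the two least-probable nodes; the expected code length is the sum of the merged weights.
merge 13/216 + 37/216 → 25/108
merge 37/216 + 37/216 → 37/108
merge 19/108 + 25/108 → 11/27
merge 1/4 + 37/108 → 16/27
merge 11/27 + 16/27 → 1
L = 25/108 + 37/108 + 11/27 + 16/27 + 1 = 139/54 ≈ 2.574 bits/symbol.

2.574 bits/symbol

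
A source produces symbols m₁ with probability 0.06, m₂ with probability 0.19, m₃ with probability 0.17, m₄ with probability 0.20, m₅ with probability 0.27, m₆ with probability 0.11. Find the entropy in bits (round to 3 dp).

2.458 bits

H = −Σ pᵢ log₂ pᵢ.
−0.06·log₂(0.06) = 0.2435
−0.19·log₂(0.19) = 0.4552
−0.17·log₂(0.17) = 0.4346
−0.20·log₂(0.20) = 0.4644
−0.27·log₂(0.27) = 0.5100
−0.11·log₂(0.11) = 0.3503
Sum ≈ 2.4580 → 2.458 bits.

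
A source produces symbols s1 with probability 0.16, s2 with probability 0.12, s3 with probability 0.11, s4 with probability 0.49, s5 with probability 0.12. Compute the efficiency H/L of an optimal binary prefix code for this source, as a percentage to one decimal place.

99.6%

Entropy H = −Σ p log₂ p ≈ 2.0117 bits.
Huffman merges: 11/100+3/25→23/100; 3/25+4/25→7/25; 23/100+7/25→51/100; 49/100+51/100→1. L = 101/50 ≈ 2.0200.
Efficiency = H/L = 2.0117/2.0200 = 99.6%.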